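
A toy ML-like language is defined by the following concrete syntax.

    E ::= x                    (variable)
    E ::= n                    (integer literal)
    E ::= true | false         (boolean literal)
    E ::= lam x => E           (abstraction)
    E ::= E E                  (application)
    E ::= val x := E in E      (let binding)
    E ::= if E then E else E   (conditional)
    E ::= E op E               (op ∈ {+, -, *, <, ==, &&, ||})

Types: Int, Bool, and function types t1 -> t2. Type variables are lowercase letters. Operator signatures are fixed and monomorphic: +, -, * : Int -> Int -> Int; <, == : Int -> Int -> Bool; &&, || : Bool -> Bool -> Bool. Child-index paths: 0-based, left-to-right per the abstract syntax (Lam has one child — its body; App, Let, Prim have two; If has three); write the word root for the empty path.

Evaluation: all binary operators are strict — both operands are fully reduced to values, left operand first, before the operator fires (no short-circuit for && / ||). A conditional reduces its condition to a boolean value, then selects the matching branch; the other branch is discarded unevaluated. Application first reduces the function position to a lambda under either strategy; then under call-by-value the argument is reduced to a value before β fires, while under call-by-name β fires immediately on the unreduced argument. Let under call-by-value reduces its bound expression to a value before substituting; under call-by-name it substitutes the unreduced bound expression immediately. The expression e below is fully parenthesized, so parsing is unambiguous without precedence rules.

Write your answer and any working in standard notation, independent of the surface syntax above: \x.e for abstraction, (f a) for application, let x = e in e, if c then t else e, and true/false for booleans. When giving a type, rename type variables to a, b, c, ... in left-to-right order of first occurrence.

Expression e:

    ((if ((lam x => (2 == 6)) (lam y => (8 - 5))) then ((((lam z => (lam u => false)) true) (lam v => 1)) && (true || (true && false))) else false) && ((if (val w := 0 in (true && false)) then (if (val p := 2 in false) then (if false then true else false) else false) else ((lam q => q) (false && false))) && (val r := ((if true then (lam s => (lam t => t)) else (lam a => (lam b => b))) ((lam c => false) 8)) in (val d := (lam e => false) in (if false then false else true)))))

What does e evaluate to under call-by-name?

Derivation:
step 0: ((if ((\x.(2 == 6)) (\y.(8 - 5))) then ((((\z.(\u.false)) true) (\v.1)) && (true || (true && false))) else false) && ((if (let w = 0 in (true && false)) then (if (let p = 2 in false) then (if false then true else false) else false) else ((\q.q) (false && false))) && (let r = ((if true then (\s.(\t.t)) else (\a.(\b.b))) ((\c.false) 8)) in (let d = (\e.false) in (if false then false else true)))))
step 1: [beta@0.0] ((if (2 == 6) then ((((\z.(\u.false)) true) (\v.1)) && (true || (true && false))) else false) && ((if (let w = 0 in (true && false)) then (if (let p = 2 in false) then (if false then true else false) else false) else ((\q.q) (false && false))) && (let r = ((if true then (\s.(\t.t)) else (\a.(\b.b))) ((\c.false) 8)) in (let d = (\e.false) in (if false then false else true)))))
step 2: [delta@0.0] ((if false then ((((\z.(\u.false)) true) (\v.1)) && (true || (true && false))) else false) && ((if (let w = 0 in (true && false)) then (if (let p = 2 in false) then (if false then true else false) else false) else ((\q.q) (false && false))) && (let r = ((if true then (\s.(\t.t)) else (\a.(\b.b))) ((\c.false) 8)) in (let d = (\e.false) in (if false then false else true)))))
step 3: [if@0] (false && ((if (let w = 0 in (true && false)) then (if (let p = 2 in false) then (if false then true else false) else false) else ((\q.q) (false && false))) && (let r = ((if true then (\s.(\t.t)) else (\a.(\b.b))) ((\c.false) 8)) in (let d = (\e.false) in (if false then false else true)))))
step 4: [let@1.0.0] (false && ((if (true && false) then (if (let p = 2 in false) then (if false then true else false) else false) else ((\q.q) (false && false))) && (let r = ((if true then (\s.(\t.t)) else (\a.(\b.b))) ((\c.false) 8)) in (let d = (\e.false) in (if false then false else true)))))
step 5: [delta@1.0.0] (false && ((if false then (if (let p = 2 in false) then (if false then true else false) else false) else ((\q.q) (false && false))) && (let r = ((if true then (\s.(\t.t)) else (\a.(\b.b))) ((\c.false) 8)) in (let d = (\e.false) in (if false then false else true)))))
step 6: [if@1.0] (false && (((\q.q) (false && false)) && (let r = ((if true then (\s.(\t.t)) else (\a.(\b.b))) ((\c.false) 8)) in (let d = (\e.false) in (if false then false else true)))))
step 7: [beta@1.0] (false && ((false && false) && (let r = ((if true then (\s.(\t.t)) else (\a.(\b.b))) ((\c.false) 8)) in (let d = (\e.false) in (if false then false else true)))))
step 8: [delta@1.0] (false && (false && (let r = ((if true then (\s.(\t.t)) else (\a.(\b.b))) ((\c.false) 8)) in (let d = (\e.false) in (if false then false else true)))))
step 9: [let@1.1] (false && (false && (let d = (\e.false) in (if false then false else true))))
step 10: [let@1.1] (false && (false && (if false then false else true)))
step 11: [if@1.1] (false && (false && true))
step 12: [delta@1] (false && false)
step 13: [delta@root] false

Answer: false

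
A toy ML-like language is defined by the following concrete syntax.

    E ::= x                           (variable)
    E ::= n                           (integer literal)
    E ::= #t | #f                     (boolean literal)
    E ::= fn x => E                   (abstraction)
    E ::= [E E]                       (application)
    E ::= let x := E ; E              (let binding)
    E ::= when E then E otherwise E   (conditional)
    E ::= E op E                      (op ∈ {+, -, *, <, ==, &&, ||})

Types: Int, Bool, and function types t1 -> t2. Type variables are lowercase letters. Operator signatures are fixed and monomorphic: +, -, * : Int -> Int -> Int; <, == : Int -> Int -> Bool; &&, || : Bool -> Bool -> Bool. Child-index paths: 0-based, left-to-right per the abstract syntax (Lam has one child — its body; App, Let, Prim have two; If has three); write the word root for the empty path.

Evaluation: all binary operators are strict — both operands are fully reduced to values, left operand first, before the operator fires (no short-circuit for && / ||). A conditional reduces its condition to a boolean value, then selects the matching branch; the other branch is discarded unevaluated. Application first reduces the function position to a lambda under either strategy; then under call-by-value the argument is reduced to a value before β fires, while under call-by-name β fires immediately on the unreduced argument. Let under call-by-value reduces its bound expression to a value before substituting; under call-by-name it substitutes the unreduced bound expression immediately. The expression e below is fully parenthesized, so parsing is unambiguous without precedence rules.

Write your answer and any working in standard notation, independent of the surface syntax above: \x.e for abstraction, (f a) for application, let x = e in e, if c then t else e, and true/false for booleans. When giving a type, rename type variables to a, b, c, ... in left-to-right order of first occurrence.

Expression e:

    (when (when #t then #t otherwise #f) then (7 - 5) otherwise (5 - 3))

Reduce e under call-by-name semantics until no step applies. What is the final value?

Answer: 2

Working:
step 0: (if (if true then true else false) then (7 - 5) else (5 - 3))
step 1: [if@0] (if true then (7 - 5) else (5 - 3))
step 2: [if@root] (7 - 5)
step 3: [delta@root] 2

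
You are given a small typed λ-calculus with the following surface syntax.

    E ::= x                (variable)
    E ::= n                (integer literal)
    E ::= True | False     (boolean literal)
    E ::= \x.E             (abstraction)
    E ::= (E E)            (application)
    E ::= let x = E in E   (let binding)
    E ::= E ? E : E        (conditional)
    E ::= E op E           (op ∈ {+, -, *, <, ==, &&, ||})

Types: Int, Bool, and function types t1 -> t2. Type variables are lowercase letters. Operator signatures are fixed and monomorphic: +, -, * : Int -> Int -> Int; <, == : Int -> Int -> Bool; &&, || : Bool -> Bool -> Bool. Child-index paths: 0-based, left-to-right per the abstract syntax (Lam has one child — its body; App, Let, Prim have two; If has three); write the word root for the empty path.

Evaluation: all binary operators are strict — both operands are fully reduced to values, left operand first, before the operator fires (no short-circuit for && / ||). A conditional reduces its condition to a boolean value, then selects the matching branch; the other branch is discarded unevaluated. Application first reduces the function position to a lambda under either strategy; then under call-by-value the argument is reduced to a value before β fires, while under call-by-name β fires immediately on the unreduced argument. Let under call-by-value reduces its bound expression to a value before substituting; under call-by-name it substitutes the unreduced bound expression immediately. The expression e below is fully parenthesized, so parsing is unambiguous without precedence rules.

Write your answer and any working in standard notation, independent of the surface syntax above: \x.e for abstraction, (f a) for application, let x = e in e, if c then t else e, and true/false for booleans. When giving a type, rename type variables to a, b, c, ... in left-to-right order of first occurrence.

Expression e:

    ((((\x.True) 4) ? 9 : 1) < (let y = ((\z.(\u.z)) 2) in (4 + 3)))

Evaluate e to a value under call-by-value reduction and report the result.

Answer: false

Trace:
step 0: ((if ((\x.true) 4) then 9 else 1) < (let y = ((\z.(\u.z)) 2) in (4 + 3)))
step 1: [beta@0.0] ((if true then 9 else 1) < (let y = ((\z.(\u.z)) 2) in (4 + 3)))
step 2: [if@0] (9 < (let y = ((\z.(\u.z)) 2) in (4 + 3)))
step 3: [beta@1.0] (9 < (let y = (\u.2) in (4 + 3)))
step 4: [let@1] (9 < (4 + 3))
step 5: [delta@1] (9 < 7)
step 6: [delta@root] false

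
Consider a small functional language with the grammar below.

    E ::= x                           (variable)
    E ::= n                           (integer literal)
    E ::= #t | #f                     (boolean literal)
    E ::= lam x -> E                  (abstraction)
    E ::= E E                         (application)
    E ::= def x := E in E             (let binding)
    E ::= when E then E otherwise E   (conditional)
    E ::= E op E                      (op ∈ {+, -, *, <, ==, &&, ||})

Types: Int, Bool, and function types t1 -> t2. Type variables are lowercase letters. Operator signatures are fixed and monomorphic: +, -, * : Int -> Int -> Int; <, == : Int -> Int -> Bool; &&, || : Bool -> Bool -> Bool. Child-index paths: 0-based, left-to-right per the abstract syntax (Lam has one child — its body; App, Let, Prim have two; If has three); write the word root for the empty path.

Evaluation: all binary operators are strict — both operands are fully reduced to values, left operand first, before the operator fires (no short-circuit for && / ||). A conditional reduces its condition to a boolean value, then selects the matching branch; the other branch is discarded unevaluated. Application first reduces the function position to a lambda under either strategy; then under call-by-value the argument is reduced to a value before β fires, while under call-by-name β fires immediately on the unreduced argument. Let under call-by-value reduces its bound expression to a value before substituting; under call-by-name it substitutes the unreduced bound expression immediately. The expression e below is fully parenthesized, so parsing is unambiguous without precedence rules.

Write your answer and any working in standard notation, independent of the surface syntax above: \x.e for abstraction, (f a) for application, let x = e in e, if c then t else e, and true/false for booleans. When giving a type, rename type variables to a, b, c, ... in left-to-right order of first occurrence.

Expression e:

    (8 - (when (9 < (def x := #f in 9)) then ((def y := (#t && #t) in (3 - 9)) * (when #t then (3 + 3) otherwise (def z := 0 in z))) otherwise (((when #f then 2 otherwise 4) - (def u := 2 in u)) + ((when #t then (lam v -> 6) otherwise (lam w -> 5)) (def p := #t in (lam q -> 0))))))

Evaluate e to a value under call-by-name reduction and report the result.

Answer: 0

Working:
step 0: (8 - (if (9 < (let x = false in 9)) then ((let y = (true && true) in (3 - 9)) * (if true then (3 + 3) else (let z = 0 in z))) else (((if false then 2 else 4) - (let u = 2 in u)) + ((if true then (\v.6) else (\w.5)) (let p = true in (\q.0))))))
step 1: [let@1.0.1] (8 - (if (9 < 9) then ((let y = (true && true) in (3 - 9)) * (if true then (3 + 3) else (let z = 0 in z))) else (((if false then 2 else 4) - (let u = 2 in u)) + ((if true then (\v.6) else (\w.5)) (let p = true in (\q.0))))))
step 2: [delta@1.0] (8 - (if false then ((let y = (true && true) in (3 - 9)) * (if true then (3 + 3) else (let z = 0 in z))) else (((if false then 2 else 4) - (let u = 2 in u)) + ((if true then (\v.6) else (\w.5)) (let p = true in (\q.0))))))
step 3: [if@1] (8 - (((if false then 2 else 4) - (let u = 2 in u)) + ((if true then (\v.6) else (\w.5)) (let p = true in (\q.0)))))
step 4: [if@1.0.0] (8 - ((4 - (let u = 2 in u)) + ((if true then (\v.6) else (\w.5)) (let p = true in (\q.0)))))
step 5: [let@1.0.1] (8 - ((4 - 2) + ((if true then (\v.6) else (\w.5)) (let p = true in (\q.0)))))
step 6: [delta@1.0] (8 - (2 + ((if true then (\v.6) else (\w.5)) (let p = true in (\q.0)))))
step 7: [if@1.1.0] (8 - (2 + ((\v.6) (let p = true in (\q.0)))))
step 8: [beta@1.1] (8 - (2 + 6))
step 9: [delta@1] (8 - 8)
step 10: [delta@root] 0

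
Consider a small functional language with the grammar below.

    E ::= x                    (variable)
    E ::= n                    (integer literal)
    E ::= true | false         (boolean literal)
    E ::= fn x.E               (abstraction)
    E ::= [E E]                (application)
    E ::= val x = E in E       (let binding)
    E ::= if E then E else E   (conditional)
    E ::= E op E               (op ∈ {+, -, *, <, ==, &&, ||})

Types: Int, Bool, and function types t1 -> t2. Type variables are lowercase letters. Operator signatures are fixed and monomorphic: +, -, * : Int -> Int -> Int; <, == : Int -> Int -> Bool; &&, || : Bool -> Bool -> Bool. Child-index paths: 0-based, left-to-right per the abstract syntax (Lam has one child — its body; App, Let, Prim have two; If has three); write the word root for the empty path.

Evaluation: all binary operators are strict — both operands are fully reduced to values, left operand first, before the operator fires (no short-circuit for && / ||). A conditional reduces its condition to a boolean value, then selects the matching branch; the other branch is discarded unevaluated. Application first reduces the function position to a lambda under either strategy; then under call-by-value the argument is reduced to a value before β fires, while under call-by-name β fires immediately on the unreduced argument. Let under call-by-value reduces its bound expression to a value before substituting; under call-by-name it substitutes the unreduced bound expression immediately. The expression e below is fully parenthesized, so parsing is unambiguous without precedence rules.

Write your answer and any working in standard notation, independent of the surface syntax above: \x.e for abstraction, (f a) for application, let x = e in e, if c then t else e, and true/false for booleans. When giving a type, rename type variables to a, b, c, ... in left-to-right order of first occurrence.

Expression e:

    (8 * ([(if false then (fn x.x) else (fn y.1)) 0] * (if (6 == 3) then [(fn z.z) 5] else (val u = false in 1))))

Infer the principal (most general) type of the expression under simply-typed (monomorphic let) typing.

Derivation:
  unify Int ~ Int
  unify Bool ~ Bool
x : a
\x._ : a -> a
\y._ : b -> Int
  unify a -> a ~ b -> Int
  unify a ~ b
  unify b ~ Int
  unify Int -> Int ~ Int -> c
  unify Int ~ Int
  unify Int ~ c
_ _ : Int
  unify Int ~ Int
  unify Int ~ Int
  unify Int ~ Int
  unify Bool ~ Bool
z : d
\z._ : d -> d
  unify d -> d ~ Int -> e
  unify d ~ Int
  unify Int ~ e
_ _ : Int
let u : Bool
  unify Int ~ Int
  unify Int ~ Int
  unify Int ~ Int

Answer: Int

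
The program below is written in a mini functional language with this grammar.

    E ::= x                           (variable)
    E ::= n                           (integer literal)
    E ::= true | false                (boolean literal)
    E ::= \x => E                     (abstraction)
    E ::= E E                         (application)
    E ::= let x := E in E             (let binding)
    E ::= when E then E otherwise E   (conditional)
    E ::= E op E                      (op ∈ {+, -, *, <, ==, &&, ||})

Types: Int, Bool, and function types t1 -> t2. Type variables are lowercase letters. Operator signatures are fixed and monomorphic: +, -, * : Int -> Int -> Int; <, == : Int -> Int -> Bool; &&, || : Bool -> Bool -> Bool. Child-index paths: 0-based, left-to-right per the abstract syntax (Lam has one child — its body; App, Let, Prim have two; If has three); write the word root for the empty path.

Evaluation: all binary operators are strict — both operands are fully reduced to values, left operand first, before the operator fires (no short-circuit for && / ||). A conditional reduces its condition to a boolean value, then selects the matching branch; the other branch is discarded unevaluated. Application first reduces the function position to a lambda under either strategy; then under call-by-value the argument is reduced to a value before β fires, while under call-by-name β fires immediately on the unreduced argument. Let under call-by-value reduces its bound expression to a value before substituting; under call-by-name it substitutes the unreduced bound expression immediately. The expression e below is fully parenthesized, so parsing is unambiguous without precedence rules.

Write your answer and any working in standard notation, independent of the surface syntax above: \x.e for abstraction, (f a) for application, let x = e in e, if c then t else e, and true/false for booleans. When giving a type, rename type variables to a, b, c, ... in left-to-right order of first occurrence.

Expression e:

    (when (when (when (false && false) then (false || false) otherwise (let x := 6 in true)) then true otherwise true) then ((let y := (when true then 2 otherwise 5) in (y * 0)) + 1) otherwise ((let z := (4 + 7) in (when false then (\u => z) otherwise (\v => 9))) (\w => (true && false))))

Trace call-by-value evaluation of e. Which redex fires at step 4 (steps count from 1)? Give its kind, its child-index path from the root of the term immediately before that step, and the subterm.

Working:
step 0: (if (if (if (false && false) then (false || false) else (let x = 6 in true)) then true else true) then ((let y = (if true then 2 else 5) in (y * 0)) + 1) else ((let z = (4 + 7) in (if false then (\u.z) else (\v.9))) (\w.(true && false))))
step 1: [delta@0.0.0] (if (if (if false then (false || false) else (let x = 6 in true)) then true else true) then ((let y = (if true then 2 else 5) in (y * 0)) + 1) else ((let z = (4 + 7) in (if false then (\u.z) else (\v.9))) (\w.(true && false))))
step 2: [if@0.0] (if (if (let x = 6 in true) then true else true) then ((let y = (if true then 2 else 5) in (y * 0)) + 1) else ((let z = (4 + 7) in (if false then (\u.z) else (\v.9))) (\w.(true && false))))
step 3: [let@0.0] (if (if true then true else true) then ((let y = (if true then 2 else 5) in (y * 0)) + 1) else ((let z = (4 + 7) in (if false then (\u.z) else (\v.9))) (\w.(true && false))))
step 4: [if@0] (if true then ((let y = (if true then 2 else 5) in (y * 0)) + 1) else ((let z = (4 + 7) in (if false then (\u.z) else (\v.9))) (\w.(true && false))))

Answer: if at 0 : (if true then true else true)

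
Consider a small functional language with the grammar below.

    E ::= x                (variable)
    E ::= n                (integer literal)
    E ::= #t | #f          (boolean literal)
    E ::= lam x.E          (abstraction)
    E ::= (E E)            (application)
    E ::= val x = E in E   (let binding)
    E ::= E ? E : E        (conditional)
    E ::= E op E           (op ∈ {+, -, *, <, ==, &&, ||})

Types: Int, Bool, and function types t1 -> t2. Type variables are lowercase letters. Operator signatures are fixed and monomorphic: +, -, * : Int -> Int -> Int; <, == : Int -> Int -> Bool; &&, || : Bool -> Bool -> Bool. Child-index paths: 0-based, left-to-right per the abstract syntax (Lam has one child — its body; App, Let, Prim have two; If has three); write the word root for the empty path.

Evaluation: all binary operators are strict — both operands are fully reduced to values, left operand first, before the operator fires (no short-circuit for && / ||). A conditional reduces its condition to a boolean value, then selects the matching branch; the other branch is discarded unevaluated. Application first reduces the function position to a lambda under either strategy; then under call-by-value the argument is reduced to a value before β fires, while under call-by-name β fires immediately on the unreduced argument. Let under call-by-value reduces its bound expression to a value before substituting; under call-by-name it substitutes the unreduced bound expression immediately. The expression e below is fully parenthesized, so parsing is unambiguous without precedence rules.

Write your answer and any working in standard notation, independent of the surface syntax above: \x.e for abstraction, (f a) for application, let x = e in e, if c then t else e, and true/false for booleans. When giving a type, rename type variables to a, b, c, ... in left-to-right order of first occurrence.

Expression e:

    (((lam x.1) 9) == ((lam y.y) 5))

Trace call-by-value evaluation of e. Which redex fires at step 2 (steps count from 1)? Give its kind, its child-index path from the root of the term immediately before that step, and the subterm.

Trace:
step 0: (((\x.1) 9) == ((\y.y) 5))
step 1: [beta@0] (1 == ((\y.y) 5))
step 2: [beta@1] (1 == 5)

Answer: beta at 1 : ((\y.y) 5)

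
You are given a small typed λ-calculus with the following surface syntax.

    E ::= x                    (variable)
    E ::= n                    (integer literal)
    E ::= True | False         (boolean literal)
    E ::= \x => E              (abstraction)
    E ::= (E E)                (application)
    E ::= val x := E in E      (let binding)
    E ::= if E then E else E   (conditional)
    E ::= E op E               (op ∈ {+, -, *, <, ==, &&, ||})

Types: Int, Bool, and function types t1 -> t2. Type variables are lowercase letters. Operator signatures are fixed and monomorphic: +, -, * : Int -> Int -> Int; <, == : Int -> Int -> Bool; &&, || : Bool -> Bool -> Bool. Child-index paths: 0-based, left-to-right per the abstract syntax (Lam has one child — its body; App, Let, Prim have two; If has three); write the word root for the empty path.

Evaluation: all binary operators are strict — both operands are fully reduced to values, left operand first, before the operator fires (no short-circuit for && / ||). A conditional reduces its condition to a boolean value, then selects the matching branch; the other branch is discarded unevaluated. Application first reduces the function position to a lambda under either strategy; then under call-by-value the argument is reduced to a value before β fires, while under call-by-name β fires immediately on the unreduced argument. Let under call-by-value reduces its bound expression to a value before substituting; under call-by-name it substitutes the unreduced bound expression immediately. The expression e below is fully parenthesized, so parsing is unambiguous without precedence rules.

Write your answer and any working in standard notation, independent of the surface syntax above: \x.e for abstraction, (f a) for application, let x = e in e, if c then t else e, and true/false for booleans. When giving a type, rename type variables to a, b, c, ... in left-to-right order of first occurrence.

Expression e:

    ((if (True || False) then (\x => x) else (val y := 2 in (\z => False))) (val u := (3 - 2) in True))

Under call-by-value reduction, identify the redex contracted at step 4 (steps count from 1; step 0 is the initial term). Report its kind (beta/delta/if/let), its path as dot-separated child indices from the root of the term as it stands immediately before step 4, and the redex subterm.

Trace:
step 0: ((if (true || false) then (\x.x) else (let y = 2 in (\z.false))) (let u = (3 - 2) in true))
step 1: [delta@0.0] ((if true then (\x.x) else (let y = 2 in (\z.false))) (let u = (3 - 2) in true))
step 2: [if@0] ((\x.x) (let u = (3 - 2) in true))
step 3: [delta@1.0] ((\x.x) (let u = 1 in true))
step 4: [let@1] ((\x.x) true)

Answer: let at 1 : (let u = 1 in true)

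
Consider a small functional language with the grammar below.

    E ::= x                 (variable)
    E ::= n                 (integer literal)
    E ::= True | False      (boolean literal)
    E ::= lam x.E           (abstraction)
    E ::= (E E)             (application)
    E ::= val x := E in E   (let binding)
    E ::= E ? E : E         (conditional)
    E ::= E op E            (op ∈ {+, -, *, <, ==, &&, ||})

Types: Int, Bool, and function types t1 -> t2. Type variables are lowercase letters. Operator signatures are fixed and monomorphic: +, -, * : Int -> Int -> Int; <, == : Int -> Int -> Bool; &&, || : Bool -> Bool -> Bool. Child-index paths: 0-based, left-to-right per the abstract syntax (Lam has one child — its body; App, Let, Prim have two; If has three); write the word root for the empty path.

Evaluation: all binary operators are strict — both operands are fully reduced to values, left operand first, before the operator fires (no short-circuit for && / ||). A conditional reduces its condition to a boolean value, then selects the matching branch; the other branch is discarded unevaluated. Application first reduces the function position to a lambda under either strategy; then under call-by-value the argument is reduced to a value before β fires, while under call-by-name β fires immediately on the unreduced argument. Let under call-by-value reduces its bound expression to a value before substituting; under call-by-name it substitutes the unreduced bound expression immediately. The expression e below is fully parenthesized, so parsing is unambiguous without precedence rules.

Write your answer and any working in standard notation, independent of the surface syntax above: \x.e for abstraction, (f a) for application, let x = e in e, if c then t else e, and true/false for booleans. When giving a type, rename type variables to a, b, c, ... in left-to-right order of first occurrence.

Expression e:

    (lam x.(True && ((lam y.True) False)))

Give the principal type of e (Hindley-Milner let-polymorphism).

Derivation:
  unify Bool ~ Bool
\y._ : b -> Bool
  unify b -> Bool ~ Bool -> c
  unify b ~ Bool
  unify Bool ~ c
_ _ : Bool
  unify Bool ~ Bool
\x._ : a -> Bool

Answer: a -> Bool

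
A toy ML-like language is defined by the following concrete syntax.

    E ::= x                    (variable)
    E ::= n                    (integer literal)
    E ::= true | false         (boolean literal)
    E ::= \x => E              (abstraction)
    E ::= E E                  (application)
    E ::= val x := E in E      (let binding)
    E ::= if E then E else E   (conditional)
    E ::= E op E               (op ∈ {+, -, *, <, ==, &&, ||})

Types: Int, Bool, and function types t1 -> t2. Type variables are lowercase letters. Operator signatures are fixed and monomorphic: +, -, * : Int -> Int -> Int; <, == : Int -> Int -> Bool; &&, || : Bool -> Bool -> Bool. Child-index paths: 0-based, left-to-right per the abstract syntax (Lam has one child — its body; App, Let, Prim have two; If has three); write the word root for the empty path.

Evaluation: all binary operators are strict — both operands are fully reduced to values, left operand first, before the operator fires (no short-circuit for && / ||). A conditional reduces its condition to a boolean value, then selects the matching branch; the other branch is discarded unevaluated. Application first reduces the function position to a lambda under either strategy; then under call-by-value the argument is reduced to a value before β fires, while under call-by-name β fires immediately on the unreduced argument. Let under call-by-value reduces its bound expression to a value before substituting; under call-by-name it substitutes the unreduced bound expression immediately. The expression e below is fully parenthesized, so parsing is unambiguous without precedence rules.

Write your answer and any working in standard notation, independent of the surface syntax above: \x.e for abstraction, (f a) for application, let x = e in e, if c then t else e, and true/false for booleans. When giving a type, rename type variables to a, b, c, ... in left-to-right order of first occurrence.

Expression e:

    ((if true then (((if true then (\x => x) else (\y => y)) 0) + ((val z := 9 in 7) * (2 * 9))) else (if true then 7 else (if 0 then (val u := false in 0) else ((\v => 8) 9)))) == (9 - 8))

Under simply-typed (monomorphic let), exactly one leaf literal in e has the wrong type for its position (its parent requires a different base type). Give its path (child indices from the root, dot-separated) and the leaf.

Derivation:
  unify Bool ~ Bool
  unify Bool ~ Bool
x : a
\x._ : a -> a
y : b
\y._ : b -> b
  unify a -> a ~ b -> b
  unify a ~ b
  unify b ~ b
  unify b -> b ~ Int -> c
  unify b ~ Int
  unify Int ~ c
_ _ : Int
  unify Int ~ Int
let z : Int
  unify Int ~ Int
  unify Int ~ Int
  unify Int ~ Int
  unify Int ~ Int
  unify Int ~ Int
  unify Bool ~ Bool
  unify Int ~ Bool
  FAIL: mismatch Int ~ Bool

Answer: 0.2.2.0 : 0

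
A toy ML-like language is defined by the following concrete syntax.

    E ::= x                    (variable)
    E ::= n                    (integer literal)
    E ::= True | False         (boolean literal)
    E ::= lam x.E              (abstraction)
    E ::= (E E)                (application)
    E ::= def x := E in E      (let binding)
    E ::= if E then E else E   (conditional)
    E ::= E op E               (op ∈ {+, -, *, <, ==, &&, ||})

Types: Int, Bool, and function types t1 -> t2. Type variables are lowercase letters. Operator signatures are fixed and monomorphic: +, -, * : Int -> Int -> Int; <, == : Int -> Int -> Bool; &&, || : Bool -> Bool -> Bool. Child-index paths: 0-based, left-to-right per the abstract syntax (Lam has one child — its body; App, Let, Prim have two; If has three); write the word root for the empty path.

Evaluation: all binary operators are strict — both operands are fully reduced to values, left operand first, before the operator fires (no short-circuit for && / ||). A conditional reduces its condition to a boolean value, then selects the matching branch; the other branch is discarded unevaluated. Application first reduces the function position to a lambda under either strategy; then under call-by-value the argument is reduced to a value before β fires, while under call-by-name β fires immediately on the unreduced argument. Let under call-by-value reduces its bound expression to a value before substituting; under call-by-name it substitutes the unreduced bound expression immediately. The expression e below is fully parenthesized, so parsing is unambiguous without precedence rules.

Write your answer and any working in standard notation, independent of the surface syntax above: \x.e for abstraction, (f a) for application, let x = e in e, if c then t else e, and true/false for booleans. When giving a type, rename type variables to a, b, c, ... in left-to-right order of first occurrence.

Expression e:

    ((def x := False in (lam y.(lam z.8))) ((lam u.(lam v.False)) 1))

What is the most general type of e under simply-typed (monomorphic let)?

Trace:
let x : Bool
\z._ : b -> Int
\y._ : a -> b -> Int
\v._ : d -> Bool
\u._ : c -> d -> Bool
  unify c -> d -> Bool ~ Int -> e
  unify c ~ Int
  unify d -> Bool ~ e
_ _ : d -> Bool
  unify a -> b -> Int ~ (d -> Bool) -> f
  unify a ~ d -> Bool
  unify b -> Int ~ f
_ _ : b -> Int

Answer: a -> Int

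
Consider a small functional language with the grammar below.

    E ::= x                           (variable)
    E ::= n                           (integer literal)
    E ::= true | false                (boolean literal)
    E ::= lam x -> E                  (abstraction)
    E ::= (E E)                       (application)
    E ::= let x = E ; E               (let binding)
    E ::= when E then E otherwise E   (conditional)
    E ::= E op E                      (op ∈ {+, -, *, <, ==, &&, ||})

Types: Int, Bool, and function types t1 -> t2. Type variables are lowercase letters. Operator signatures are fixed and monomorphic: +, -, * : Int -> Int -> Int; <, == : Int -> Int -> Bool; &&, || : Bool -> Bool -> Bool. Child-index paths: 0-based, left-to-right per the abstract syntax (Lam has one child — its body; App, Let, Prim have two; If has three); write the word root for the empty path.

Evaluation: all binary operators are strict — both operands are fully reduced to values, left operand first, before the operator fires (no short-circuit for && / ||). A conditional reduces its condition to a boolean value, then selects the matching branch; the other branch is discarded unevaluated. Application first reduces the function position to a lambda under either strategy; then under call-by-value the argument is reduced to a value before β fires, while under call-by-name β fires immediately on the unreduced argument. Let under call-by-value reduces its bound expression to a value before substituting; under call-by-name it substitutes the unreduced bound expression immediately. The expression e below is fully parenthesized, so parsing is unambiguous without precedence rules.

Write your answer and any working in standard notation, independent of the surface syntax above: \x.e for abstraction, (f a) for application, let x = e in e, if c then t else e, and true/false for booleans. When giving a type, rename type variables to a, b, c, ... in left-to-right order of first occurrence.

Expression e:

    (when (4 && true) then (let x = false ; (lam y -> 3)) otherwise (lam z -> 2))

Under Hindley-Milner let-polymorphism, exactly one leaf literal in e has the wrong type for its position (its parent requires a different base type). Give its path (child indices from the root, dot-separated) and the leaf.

Working:
  unify Int ~ Bool
  FAIL: mismatch Int ~ Bool

Answer: 0.0 : 4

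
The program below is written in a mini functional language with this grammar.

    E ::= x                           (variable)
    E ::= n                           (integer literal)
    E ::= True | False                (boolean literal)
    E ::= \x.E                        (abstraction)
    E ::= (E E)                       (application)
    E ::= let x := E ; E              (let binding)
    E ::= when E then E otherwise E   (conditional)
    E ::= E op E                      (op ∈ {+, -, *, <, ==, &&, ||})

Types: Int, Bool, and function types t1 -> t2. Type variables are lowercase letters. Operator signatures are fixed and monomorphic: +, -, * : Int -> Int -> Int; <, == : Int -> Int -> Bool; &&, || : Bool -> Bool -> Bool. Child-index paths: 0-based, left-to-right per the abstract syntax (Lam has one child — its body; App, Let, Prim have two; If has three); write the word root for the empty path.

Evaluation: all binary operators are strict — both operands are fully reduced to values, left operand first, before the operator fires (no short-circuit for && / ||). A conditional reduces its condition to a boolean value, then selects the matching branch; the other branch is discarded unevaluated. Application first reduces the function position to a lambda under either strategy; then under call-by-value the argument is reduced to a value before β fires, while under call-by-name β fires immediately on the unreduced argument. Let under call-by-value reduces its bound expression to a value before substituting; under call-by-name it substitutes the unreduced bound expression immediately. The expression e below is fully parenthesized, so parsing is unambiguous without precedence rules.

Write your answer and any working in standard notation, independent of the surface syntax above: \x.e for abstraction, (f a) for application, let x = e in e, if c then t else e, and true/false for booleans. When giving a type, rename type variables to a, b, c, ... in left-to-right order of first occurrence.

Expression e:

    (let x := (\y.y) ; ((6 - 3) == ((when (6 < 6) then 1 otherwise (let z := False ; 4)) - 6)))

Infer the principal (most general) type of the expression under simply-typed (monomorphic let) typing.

Trace:
y : a
\y._ : a -> a
let x : a -> a
  unify Int ~ Int
  unify Int ~ Int
  unify Int ~ Int
  unify Int ~ Int
  unify Int ~ Int
  unify Bool ~ Bool
let z : Bool
  unify Int ~ Int
  unify Int ~ Int
  unify Int ~ Int
  unify Int ~ Int

Answer: Bool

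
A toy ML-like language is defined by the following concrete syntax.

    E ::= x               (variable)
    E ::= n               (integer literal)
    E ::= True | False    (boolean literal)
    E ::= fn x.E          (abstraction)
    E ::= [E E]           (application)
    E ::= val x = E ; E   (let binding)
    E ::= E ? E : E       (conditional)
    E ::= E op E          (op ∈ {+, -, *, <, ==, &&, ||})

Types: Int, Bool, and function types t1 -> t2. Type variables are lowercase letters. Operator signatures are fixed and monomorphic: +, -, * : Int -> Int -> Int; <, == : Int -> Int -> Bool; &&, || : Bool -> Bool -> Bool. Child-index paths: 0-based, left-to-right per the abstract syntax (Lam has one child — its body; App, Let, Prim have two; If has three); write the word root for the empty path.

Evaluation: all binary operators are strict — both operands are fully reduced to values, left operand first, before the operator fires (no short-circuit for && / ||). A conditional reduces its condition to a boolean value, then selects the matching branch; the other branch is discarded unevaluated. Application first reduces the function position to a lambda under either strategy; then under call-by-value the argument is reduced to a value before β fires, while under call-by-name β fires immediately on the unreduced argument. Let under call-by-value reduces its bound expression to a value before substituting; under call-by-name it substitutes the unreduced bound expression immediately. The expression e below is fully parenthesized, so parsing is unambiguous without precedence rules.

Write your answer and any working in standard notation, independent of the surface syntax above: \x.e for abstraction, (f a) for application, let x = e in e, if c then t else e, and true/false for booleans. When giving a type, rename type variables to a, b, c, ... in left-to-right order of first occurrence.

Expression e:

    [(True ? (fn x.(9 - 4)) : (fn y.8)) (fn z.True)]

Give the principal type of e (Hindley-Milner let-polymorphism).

Answer: Int

Trace:
  unify Bool ~ Bool
  unify Int ~ Int
  unify Int ~ Int
\x._ : a -> Int
\y._ : b -> Int
  unify a -> Int ~ b -> Int
  unify a ~ b
  unify Int ~ Int
\z._ : c -> Bool
  unify b -> Int ~ (c -> Bool) -> d
  unify b ~ c -> Bool
  unify Int ~ d
_ _ : Int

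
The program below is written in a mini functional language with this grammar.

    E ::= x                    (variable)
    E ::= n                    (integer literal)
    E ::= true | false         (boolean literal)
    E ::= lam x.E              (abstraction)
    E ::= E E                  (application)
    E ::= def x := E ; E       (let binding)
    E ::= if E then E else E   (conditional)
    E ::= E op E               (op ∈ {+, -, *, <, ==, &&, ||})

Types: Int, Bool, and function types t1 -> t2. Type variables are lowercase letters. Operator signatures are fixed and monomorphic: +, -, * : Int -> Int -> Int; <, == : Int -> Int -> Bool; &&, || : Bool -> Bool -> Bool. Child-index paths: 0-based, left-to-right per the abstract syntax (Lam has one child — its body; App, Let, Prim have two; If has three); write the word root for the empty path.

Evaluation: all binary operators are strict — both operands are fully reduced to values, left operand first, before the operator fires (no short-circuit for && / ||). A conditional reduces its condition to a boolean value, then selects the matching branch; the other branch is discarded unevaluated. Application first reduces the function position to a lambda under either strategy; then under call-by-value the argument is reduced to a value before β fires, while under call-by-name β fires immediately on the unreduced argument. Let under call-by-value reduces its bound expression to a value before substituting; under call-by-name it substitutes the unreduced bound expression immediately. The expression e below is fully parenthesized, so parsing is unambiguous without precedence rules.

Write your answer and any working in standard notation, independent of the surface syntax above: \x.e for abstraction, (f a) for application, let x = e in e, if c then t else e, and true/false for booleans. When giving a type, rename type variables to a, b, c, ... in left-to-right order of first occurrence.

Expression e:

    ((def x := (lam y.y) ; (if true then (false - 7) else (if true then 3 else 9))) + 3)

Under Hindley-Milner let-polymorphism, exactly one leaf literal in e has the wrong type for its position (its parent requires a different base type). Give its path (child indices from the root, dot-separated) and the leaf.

Trace:
y : a
\y._ : a -> a
let x : forall. a -> a
  unify Bool ~ Bool
  unify Bool ~ Int
  FAIL: mismatch Bool ~ Int

Answer: 0.1.1.0 : false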